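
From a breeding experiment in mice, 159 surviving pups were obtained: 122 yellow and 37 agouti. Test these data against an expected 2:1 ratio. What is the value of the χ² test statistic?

7.245

Under the 2:1 hypothesis (Σ ratio = 3, N = 159):
  yellow: 159 × 2/3 = 106
  agouti: 159 × 1/3 = 53
χ² = Σ (O − E)² / E
  yellow: (122 − 106)² / 106 = 2.4151
  agouti: (37 − 53)² / 53 = 4.8302
χ² = 2.4151 + 4.8302 = 7.2453 ≈ 7.245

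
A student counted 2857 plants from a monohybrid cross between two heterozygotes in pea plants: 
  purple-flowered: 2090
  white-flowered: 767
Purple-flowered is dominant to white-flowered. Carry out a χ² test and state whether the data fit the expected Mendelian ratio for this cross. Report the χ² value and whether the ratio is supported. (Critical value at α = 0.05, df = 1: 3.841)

5.194; not consistent

For a monohybrid cross between heterozygotes with complete dominance, the expected phenotypic ratio is 3:1.
Expected counts for N = 2857 under a 3:1 ratio (total parts = 4):
  purple-flowered: 2857 × 3/4 = 2142.75
  white-flowered: 2857 × 1/4 = 714.25
χ² = Σ (O − E)² / E
  purple-flowered: (2090 − 2142.75)² / 2142.75 = 1.2986
  white-flowered: (767 − 714.25)² / 714.25 = 3.8958
χ² = 1.2986 + 3.8958 = 5.1944 ≈ 5.194
Degrees of freedom = 2 − 1 = 1; critical value at α = 0.05 is 3.841.
Since 5.194 > 3.841, we reject the null hypothesis — the data do not fit the 3:1 ratio.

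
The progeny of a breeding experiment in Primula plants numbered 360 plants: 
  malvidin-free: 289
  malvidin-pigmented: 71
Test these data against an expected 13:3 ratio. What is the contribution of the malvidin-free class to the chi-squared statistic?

Total ratio parts = 16. Expected numbers out of 360:
  malvidin-free: 360 × 13/16 = 292.5
  malvidin-pigmented: 360 × 3/16 = 67.5
Contribution of malvidin-free: (289 − 292.5)² / 292.5 = 0.0419

0.042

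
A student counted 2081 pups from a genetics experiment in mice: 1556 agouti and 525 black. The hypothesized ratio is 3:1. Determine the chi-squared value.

The 3:1 ratio has 4 parts, so with N = 2081 the expected counts are:
  agouti: 2081 × 3/4 = 1560.75
  black: 2081 × 1/4 = 520.25
χ² = Σ (O − E)² / E
  agouti: (1556 − 1560.75)² / 1560.75 = 0.0145
  black: (525 − 520.25)² / 520.25 = 0.0434
χ² = 0.0145 + 0.0434 = 0.0579 ≈ 0.058

0.058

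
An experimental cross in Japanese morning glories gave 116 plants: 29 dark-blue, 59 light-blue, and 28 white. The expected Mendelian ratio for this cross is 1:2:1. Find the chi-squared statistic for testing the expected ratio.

0.052

Under the 1:2:1 hypothesis (Σ ratio = 4, N = 116):
  dark-blue: 116 × 1/4 = 29
  light-blue: 116 × 2/4 = 58
  white: 116 × 1/4 = 29
χ² = Σ (O − E)² / E
  dark-blue: (29 − 29)² / 29 = 0.0000
  light-blue: (59 − 58)² / 58 = 0.0172
  white: (28 − 29)² / 29 = 0.0345
χ² = 0.0000 + 0.0172 + 0.0345 = 0.0517 ≈ 0.052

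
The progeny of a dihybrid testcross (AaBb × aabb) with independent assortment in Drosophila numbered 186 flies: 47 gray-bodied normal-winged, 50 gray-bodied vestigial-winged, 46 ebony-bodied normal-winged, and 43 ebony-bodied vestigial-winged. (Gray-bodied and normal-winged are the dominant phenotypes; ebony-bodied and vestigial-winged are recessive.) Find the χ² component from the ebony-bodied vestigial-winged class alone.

A dihybrid testcross with independent assortment gives a 1:1:1:1 ratio.
Expected counts for N = 186 under a 1:1:1:1 ratio (total parts = 4):
  gray-bodied normal-winged: 186 × 1/4 = 46.5
  gray-bodied vestigial-winged: 186 × 1/4 = 46.5
  ebony-bodied normal-winged: 186 × 1/4 = 46.5
  ebony-bodied vestigial-winged: 186 × 1/4 = 46.5
Contribution of ebony-bodied vestigial-winged: (43 − 46.5)² / 46.5 = 0.2634

0.263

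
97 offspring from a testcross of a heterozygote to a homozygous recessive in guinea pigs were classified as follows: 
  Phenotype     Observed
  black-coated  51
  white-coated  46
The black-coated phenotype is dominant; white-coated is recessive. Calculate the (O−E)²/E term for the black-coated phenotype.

A testcross of a heterozygote (Aa × aa) gives a 1:1 phenotypic ratio.
The 1:1 ratio has 2 parts, so with N = 97 the expected counts are:
  black-coated: 97 × 1/2 = 48.5
  white-coated: 97 × 1/2 = 48.5
Contribution of black-coated: (51 − 48.5)² / 48.5 = 0.1289

0.129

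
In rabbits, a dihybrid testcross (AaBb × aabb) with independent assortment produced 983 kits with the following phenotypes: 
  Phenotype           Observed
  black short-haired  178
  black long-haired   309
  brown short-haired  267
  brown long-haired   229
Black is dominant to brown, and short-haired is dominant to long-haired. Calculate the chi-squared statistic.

37.936

A dihybrid testcross with independent assortment gives a 1:1:1:1 ratio.
The 1:1:1:1 ratio has 4 parts, so with N = 983 the expected counts are:
  black short-haired: 983 × 1/4 = 245.75
  black long-haired: 983 × 1/4 = 245.75
  brown short-haired: 983 × 1/4 = 245.75
  brown long-haired: 983 × 1/4 = 245.75
χ² = Σ (O − E)² / E
  black short-haired: (178 − 245.75)² / 245.75 = 18.6778
  black long-haired: (309 − 245.75)² / 245.75 = 16.2790
  brown short-haired: (267 − 245.75)² / 245.75 = 1.8375
  brown long-haired: (229 − 245.75)² / 245.75 = 1.1417
χ² = 18.6778 + 16.2790 + 1.8375 + 1.1417 = 37.936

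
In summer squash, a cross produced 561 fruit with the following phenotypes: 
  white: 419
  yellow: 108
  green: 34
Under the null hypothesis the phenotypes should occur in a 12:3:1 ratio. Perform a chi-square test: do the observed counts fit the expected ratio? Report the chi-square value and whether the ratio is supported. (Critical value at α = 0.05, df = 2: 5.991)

0.115; consistent

Expected counts for N = 561 under a 12:3:1 ratio (total parts = 16):
  white: 561 × 12/16 = 420.75
  yellow: 561 × 3/16 = 105.1875
  green: 561 × 1/16 = 35.0625
χ² = Σ (O − E)² / E
  white: (419 − 420.75)² / 420.75 = 0.0073
  yellow: (108 − 105.1875)² / 105.1875 = 0.0752
  green: (34 − 35.0625)² / 35.0625 = 0.0322
χ² = 0.0073 + 0.0752 + 0.0322 = 0.1147 ≈ 0.115
Degrees of freedom = 3 − 1 = 2; critical value at α = 0.05 is 5.991.
Since 0.115 < 5.991, we fail to reject the null hypothesis — the data are consistent with the 12:3:1 ratio.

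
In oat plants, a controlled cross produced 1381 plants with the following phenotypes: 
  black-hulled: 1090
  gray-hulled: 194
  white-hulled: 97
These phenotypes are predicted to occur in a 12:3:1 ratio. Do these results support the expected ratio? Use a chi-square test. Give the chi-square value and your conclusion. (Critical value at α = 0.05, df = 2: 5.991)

The 12:3:1 ratio has 16 parts, so with N = 1381 the expected counts are:
  black-hulled: 1381 × 12/16 = 1035.75
  gray-hulled: 1381 × 3/16 = 258.9375
  white-hulled: 1381 × 1/16 = 86.3125
χ² = Σ (O − E)² / E
  black-hulled: (1090 − 1035.75)² / 1035.75 = 2.8415
  gray-hulled: (194 − 258.9375)² / 258.9375 = 16.2853
  white-hulled: (97 − 86.3125)² / 86.3125 = 1.3234
χ² = 2.8415 + 16.2853 + 1.3234 = 20.4502 ≈ 20.450
Degrees of freedom = 3 − 1 = 2; critical value at α = 0.05 is 5.991.
Since 20.450 > 5.991, we reject the null hypothesis — the data do not fit the 12:3:1 ratio.

20.450; not consistent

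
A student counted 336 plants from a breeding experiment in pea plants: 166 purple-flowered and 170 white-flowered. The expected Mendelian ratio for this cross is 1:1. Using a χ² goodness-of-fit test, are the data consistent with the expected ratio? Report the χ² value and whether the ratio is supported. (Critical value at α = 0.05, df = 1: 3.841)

0.048; consistent

The 1:1 ratio has 2 parts, so with N = 336 the expected counts are:
  purple-flowered: 336 × 1/2 = 168
  white-flowered: 336 × 1/2 = 168
χ² = Σ (O − E)² / E
  purple-flowered: (166 − 168)² / 168 = 0.0238
  white-flowered: (170 − 168)² / 168 = 0.0238
χ² = 0.0238 + 0.0238 = 0.0476 ≈ 0.048
Degrees of freedom = 2 − 1 = 1; critical value at α = 0.05 is 3.841.
Since 0.048 < 3.841, we fail to reject the null hypothesis — the data are consistent with the 1:1 ratio.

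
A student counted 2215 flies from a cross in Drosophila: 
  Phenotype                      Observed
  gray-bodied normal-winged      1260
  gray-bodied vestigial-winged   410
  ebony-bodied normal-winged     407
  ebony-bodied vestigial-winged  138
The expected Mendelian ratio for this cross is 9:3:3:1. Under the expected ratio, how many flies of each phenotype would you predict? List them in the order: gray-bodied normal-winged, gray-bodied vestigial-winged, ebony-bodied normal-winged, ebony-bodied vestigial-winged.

1245.9375, 415.3125, 415.3125, 138.4375

The 9:3:3:1 ratio has 16 parts, so with N = 2215 the expected counts are:
  gray-bodied normal-winged: 2215 × 9/16 = 1245.9375
  gray-bodied vestigial-winged: 2215 × 3/16 = 415.3125
  ebony-bodied normal-winged: 2215 × 3/16 = 415.3125
  ebony-bodied vestigial-winged: 2215 × 1/16 = 138.4375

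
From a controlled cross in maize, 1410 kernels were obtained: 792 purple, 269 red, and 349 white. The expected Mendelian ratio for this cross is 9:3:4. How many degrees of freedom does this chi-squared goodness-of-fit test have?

2

A goodness-of-fit test with 3 phenotype classes has df = 3 − 1 = 2.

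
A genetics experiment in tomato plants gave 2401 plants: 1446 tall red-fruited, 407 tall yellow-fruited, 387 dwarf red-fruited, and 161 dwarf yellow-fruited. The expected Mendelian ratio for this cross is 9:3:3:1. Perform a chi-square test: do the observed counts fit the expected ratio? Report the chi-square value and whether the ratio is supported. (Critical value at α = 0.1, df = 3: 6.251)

The 9:3:3:1 ratio has 16 parts, so with N = 2401 the expected counts are:
  tall red-fruited: 2401 × 9/16 = 1350.5625
  tall yellow-fruited: 2401 × 3/16 = 450.1875
  dwarf red-fruited: 2401 × 3/16 = 450.1875
  dwarf yellow-fruited: 2401 × 1/16 = 150.0625
χ² = Σ (O − E)² / E
  tall red-fruited: (1446 − 1350.5625)² / 1350.5625 = 6.7441
  tall yellow-fruited: (407 − 450.1875)² / 450.1875 = 4.1431
  dwarf red-fruited: (387 − 450.1875)² / 450.1875 = 8.8689
  dwarf yellow-fruited: (161 − 150.0625)² / 150.0625 = 0.7972
χ² = 6.7441 + 4.1431 + 8.8689 + 0.7972 = 20.5533 ≈ 20.553
Degrees of freedom = 4 − 1 = 3; critical value at α = 0.1 is 6.251.
Since 20.553 > 6.251, we reject the null hypothesis — the data do not fit the 9:3:3:1 ratio.

20.553; not consistent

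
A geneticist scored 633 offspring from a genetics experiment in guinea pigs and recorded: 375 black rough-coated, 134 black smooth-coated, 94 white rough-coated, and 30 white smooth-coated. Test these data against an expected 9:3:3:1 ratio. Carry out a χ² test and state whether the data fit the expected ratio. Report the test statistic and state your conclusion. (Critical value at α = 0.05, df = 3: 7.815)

10.429; not consistent

Total ratio parts = 16. Expected numbers out of 633:
  black rough-coated: 633 × 9/16 = 356.0625
  black smooth-coated: 633 × 3/16 = 118.6875
  white rough-coated: 633 × 3/16 = 118.6875
  white smooth-coated: 633 × 1/16 = 39.5625
χ² = Σ (O − E)² / E
  black rough-coated: (375 − 356.0625)² / 356.0625 = 1.0072
  black smooth-coated: (134 − 118.6875)² / 118.6875 = 1.9755
  white rough-coated: (94 − 118.6875)² / 118.6875 = 5.1351
  white smooth-coated: (30 − 39.5625)² / 39.5625 = 2.3113
χ² = 1.0072 + 1.9755 + 5.1351 + 2.3113 = 10.4291 ≈ 10.429
Degrees of freedom = 4 − 1 = 3; critical value at α = 0.05 is 7.815.
Since 10.429 > 7.815, we reject the null hypothesis — the data do not fit the 9:3:3:1 ratio.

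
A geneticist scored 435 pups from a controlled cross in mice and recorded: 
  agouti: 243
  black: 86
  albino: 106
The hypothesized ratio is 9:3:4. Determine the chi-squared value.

0.323

Under the 9:3:4 hypothesis (Σ ratio = 16, N = 435):
  agouti: 435 × 9/16 = 244.6875
  black: 435 × 3/16 = 81.5625
  albino: 435 × 4/16 = 108.75
χ² = Σ (O − E)² / E
  agouti: (243 − 244.6875)² / 244.6875 = 0.0116
  black: (86 − 81.5625)² / 81.5625 = 0.2414
  albino: (106 − 108.75)² / 108.75 = 0.0695
χ² = 0.0116 + 0.2414 + 0.0695 = 0.3225 ≈ 0.323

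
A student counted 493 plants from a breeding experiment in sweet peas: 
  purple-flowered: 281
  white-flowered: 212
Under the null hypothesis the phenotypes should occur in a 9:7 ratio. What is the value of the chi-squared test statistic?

Total ratio parts = 16. Expected numbers out of 493:
  purple-flowered: 493 × 9/16 = 277.3125
  white-flowered: 493 × 7/16 = 215.6875
χ² = Σ (O − E)² / E
  purple-flowered: (281 − 277.3125)² / 277.3125 = 0.0490
  white-flowered: (212 − 215.6875)² / 215.6875 = 0.0630
χ² = 0.0490 + 0.0630 = 0.112

0.112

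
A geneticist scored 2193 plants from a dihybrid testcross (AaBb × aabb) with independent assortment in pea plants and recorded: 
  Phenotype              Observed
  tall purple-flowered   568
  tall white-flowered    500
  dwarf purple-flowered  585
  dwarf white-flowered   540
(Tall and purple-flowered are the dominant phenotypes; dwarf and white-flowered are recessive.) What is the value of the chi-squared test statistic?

A dihybrid testcross with independent assortment gives a 1:1:1:1 ratio.
The 1:1:1:1 ratio has 4 parts, so with N = 2193 the expected counts are:
  tall purple-flowered: 2193 × 1/4 = 548.25
  tall white-flowered: 2193 × 1/4 = 548.25
  dwarf purple-flowered: 2193 × 1/4 = 548.25
  dwarf white-flowered: 2193 × 1/4 = 548.25
χ² = Σ (O − E)² / E
  tall purple-flowered: (568 − 548.25)² / 548.25 = 0.7115
  tall white-flowered: (500 − 548.25)² / 548.25 = 4.2464
  dwarf purple-flowered: (585 − 548.25)² / 548.25 = 2.4634
  dwarf white-flowered: (540 − 548.25)² / 548.25 = 0.1241
χ² = 0.7115 + 4.2464 + 2.4634 + 0.1241 = 7.5454 ≈ 7.545

7.545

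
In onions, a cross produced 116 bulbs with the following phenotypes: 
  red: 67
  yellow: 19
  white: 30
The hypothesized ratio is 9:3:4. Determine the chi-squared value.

Expected counts for N = 116 under a 9:3:4 ratio (total parts = 16):
  red: 116 × 9/16 = 65.25
  yellow: 116 × 3/16 = 21.75
  white: 116 × 4/16 = 29
χ² = Σ (O − E)² / E
  red: (67 − 65.25)² / 65.25 = 0.0469
  yellow: (19 − 21.75)² / 21.75 = 0.3477
  white: (30 − 29)² / 29 = 0.0345
χ² = 0.0469 + 0.3477 + 0.0345 = 0.4291 ≈ 0.429

0.429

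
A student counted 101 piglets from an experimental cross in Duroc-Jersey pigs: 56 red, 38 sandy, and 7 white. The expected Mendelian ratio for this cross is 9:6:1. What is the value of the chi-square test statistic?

0.087

Total ratio parts = 16. Expected numbers out of 101:
  red: 101 × 9/16 = 56.8125
  sandy: 101 × 6/16 = 37.875
  white: 101 × 1/16 = 6.3125
χ² = Σ (O − E)² / E
  red: (56 − 56.8125)² / 56.8125 = 0.0116
  sandy: (38 − 37.875)² / 37.875 = 0.0004
  white: (7 − 6.3125)² / 6.3125 = 0.0749
χ² = 0.0116 + 0.0004 + 0.0749 = 0.0869 ≈ 0.087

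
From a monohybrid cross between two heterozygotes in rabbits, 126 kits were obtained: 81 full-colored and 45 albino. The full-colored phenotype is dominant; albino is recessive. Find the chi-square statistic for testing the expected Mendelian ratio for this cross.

For a monohybrid cross between heterozygotes with complete dominance, the expected phenotypic ratio is 3:1.
The 3:1 ratio has 4 parts, so with N = 126 the expected counts are:
  full-colored: 126 × 3/4 = 94.5
  albino: 126 × 1/4 = 31.5
χ² = Σ (O − E)² / E
  full-colored: (81 − 94.5)² / 94.5 = 1.9286
  albino: (45 − 31.5)² / 31.5 = 5.7857
χ² = 1.9286 + 5.7857 = 7.7143 ≈ 7.714

7.714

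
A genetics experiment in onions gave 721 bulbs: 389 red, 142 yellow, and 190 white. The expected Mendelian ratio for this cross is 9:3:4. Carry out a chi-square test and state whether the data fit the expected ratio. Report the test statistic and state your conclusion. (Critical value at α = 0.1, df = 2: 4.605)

1.547; consistent

Under the 9:3:4 hypothesis (Σ ratio = 16, N = 721):
  red: 721 × 9/16 = 405.5625
  yellow: 721 × 3/16 = 135.1875
  white: 721 × 4/16 = 180.25
χ² = Σ (O − E)² / E
  red: (389 − 405.5625)² / 405.5625 = 0.6764
  yellow: (142 − 135.1875)² / 135.1875 = 0.3433
  white: (190 − 180.25)² / 180.25 = 0.5274
χ² = 0.6764 + 0.3433 + 0.5274 = 1.5471 ≈ 1.547
Degrees of freedom = 3 − 1 = 2; critical value at α = 0.1 is 4.605.
Since 1.547 < 4.605, we fail to reject the null hypothesis — the data are consistent with the 9:3:4 ratio.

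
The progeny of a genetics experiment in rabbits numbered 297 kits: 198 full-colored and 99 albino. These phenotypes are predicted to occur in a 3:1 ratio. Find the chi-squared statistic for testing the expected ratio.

11.000

The 3:1 ratio has 4 parts, so with N = 297 the expected counts are:
  full-colored: 297 × 3/4 = 222.75
  albino: 297 × 1/4 = 74.25
χ² = Σ (O − E)² / E
  full-colored: (198 − 222.75)² / 222.75 = 2.7500
  albino: (99 − 74.25)² / 74.25 = 8.2500
χ² = 2.7500 + 8.2500 = 11.000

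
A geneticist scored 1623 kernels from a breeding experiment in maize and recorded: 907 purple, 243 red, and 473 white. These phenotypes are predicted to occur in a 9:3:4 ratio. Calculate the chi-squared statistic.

23.538

The 9:3:4 ratio has 16 parts, so with N = 1623 the expected counts are:
  purple: 1623 × 9/16 = 912.9375
  red: 1623 × 3/16 = 304.3125
  white: 1623 × 4/16 = 405.75
χ² = Σ (O − E)² / E
  purple: (907 − 912.9375)² / 912.9375 = 0.0386
  red: (243 − 304.3125)² / 304.3125 = 12.3532
  white: (473 − 405.75)² / 405.75 = 11.1462
χ² = 0.0386 + 12.3532 + 11.1462 = 23.538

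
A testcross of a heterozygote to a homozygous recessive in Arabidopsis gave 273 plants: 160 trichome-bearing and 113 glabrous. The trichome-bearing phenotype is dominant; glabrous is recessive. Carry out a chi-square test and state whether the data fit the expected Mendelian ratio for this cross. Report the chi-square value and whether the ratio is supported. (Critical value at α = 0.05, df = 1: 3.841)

A testcross of a heterozygote (Aa × aa) gives a 1:1 phenotypic ratio.
The 1:1 ratio has 2 parts, so with N = 273 the expected counts are:
  trichome-bearing: 273 × 1/2 = 136.5
  glabrous: 273 × 1/2 = 136.5
χ² = Σ (O − E)² / E
  trichome-bearing: (160 − 136.5)² / 136.5 = 4.0458
  glabrous: (113 − 136.5)² / 136.5 = 4.0458
χ² = 4.0458 + 4.0458 = 8.0916 ≈ 8.092
Degrees of freedom = 2 − 1 = 1; critical value at α = 0.05 is 3.841.
Since 8.092 > 3.841, we reject the null hypothesis — the data do not fit the 1:1 ratio.

8.092; not consistent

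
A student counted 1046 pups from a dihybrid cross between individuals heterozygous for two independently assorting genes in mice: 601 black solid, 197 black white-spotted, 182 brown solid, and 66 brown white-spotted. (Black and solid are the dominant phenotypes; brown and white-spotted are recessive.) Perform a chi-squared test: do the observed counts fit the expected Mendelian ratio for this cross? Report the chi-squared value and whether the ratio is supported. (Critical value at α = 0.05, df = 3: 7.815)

A dihybrid F₂ with independent assortment and complete dominance at both loci gives a 9:3:3:1 phenotypic ratio.
Under the 9:3:3:1 hypothesis (Σ ratio = 16, N = 1046):
  black solid: 1046 × 9/16 = 588.375
  black white-spotted: 1046 × 3/16 = 196.125
  brown solid: 1046 × 3/16 = 196.125
  brown white-spotted: 1046 × 1/16 = 65.375
χ² = Σ (O − E)² / E
  black solid: (601 − 588.375)² / 588.375 = 0.2709
  black white-spotted: (197 − 196.125)² / 196.125 = 0.0039
  brown solid: (182 − 196.125)² / 196.125 = 1.0173
  brown white-spotted: (66 − 65.375)² / 65.375 = 0.0060
χ² = 0.2709 + 0.0039 + 1.0173 + 0.0060 = 1.2981 ≈ 1.298
Degrees of freedom = 4 − 1 = 3; critical value at α = 0.05 is 7.815.
Since 1.298 < 7.815, we fail to reject the null hypothesis — the data are consistent with the 9:3:3:1 ratio.

1.298; consistent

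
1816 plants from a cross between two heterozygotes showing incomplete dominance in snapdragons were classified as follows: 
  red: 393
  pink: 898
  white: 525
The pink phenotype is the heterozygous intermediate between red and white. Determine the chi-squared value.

19.410

With incomplete dominance, a heterozygote × heterozygote cross gives a 1:2:1 phenotypic ratio.
Expected counts for N = 1816 under a 1:2:1 ratio (total parts = 4):
  red: 1816 × 1/4 = 454
  pink: 1816 × 2/4 = 908
  white: 1816 × 1/4 = 454
χ² = Σ (O − E)² / E
  red: (393 − 454)² / 454 = 8.1960
  pink: (898 − 908)² / 908 = 0.1101
  white: (525 − 454)² / 454 = 11.1035
χ² = 8.1960 + 0.1101 + 11.1035 = 19.4096 ≈ 19.410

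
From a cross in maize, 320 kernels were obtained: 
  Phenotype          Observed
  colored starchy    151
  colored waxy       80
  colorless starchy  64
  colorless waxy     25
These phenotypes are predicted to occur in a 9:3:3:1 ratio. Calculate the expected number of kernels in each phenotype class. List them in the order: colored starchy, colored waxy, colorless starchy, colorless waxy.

180, 60, 60, 20

The 9:3:3:1 ratio has 16 parts, so with N = 320 the expected counts are:
  colored starchy: 320 × 9/16 = 180
  colored waxy: 320 × 3/16 = 60
  colorless starchy: 320 × 3/16 = 60
  colorless waxy: 320 × 1/16 = 20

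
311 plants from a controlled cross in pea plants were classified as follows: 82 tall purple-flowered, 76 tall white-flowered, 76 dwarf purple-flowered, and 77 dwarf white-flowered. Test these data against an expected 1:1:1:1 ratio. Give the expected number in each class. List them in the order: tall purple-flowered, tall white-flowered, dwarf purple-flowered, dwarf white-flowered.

77.75, 77.75, 77.75, 77.75

Total ratio parts = 4. Expected numbers out of 311:
  tall purple-flowered: 311 × 1/4 = 77.75
  tall white-flowered: 311 × 1/4 = 77.75
  dwarf purple-flowered: 311 × 1/4 = 77.75
  dwarf white-flowered: 311 × 1/4 = 77.75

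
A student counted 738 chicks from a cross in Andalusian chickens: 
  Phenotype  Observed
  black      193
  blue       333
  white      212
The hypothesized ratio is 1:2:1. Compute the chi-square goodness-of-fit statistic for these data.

Expected counts for N = 738 under a 1:2:1 ratio (total parts = 4):
  black: 738 × 1/4 = 184.5
  blue: 738 × 2/4 = 369
  white: 738 × 1/4 = 184.5
χ² = Σ (O − E)² / E
  black: (193 − 184.5)² / 184.5 = 0.3916
  blue: (333 − 369)² / 369 = 3.5122
  white: (212 − 184.5)² / 184.5 = 4.0989
χ² = 0.3916 + 3.5122 + 4.0989 = 8.0027 ≈ 8.003

8.003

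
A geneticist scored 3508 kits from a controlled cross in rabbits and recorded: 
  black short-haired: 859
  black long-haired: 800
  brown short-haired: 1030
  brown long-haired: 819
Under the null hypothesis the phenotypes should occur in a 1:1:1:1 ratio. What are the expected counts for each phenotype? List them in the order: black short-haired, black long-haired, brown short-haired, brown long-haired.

Under the 1:1:1:1 hypothesis (Σ ratio = 4, N = 3508):
  black short-haired: 3508 × 1/4 = 877
  black long-haired: 3508 × 1/4 = 877
  brown short-haired: 3508 × 1/4 = 877
  brown long-haired: 3508 × 1/4 = 877

877, 877, 877, 877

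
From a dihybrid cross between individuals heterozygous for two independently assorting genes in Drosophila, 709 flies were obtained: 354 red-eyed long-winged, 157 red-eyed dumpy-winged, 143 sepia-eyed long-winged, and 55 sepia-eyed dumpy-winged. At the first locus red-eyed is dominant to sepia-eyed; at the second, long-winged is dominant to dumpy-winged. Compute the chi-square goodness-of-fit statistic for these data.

12.730

A dihybrid F₂ with independent assortment and complete dominance at both loci gives a 9:3:3:1 phenotypic ratio.
Under the 9:3:3:1 hypothesis (Σ ratio = 16, N = 709):
  red-eyed long-winged: 709 × 9/16 = 398.8125
  red-eyed dumpy-winged: 709 × 3/16 = 132.9375
  sepia-eyed long-winged: 709 × 3/16 = 132.9375
  sepia-eyed dumpy-winged: 709 × 1/16 = 44.3125
χ² = Σ (O − E)² / E
  red-eyed long-winged: (354 − 398.8125)² / 398.8125 = 5.0353
  red-eyed dumpy-winged: (157 − 132.9375)² / 132.9375 = 4.3555
  sepia-eyed long-winged: (143 − 132.9375)² / 132.9375 = 0.7617
  sepia-eyed dumpy-winged: (55 − 44.3125)² / 44.3125 = 2.5777
χ² = 5.0353 + 4.3555 + 0.7617 + 2.5777 = 12.7302 ≈ 12.730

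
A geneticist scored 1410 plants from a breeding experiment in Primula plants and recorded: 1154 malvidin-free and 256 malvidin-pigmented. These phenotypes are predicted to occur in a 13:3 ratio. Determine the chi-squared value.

The 13:3 ratio has 16 parts, so with N = 1410 the expected counts are:
  malvidin-free: 1410 × 13/16 = 1145.625
  malvidin-pigmented: 1410 × 3/16 = 264.375
χ² = Σ (O − E)² / E
  malvidin-free: (1154 − 1145.625)² / 1145.625 = 0.0612
  malvidin-pigmented: (256 − 264.375)² / 264.375 = 0.2653
χ² = 0.0612 + 0.2653 = 0.3265 ≈ 0.327

0.327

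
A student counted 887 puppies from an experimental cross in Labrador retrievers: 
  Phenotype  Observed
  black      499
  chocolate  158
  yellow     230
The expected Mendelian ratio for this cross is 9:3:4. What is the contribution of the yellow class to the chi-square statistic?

0.307

Under the 9:3:4 hypothesis (Σ ratio = 16, N = 887):
  black: 887 × 9/16 = 498.9375
  chocolate: 887 × 3/16 = 166.3125
  yellow: 887 × 4/16 = 221.75
Contribution of yellow: (230 − 221.75)² / 221.75 = 0.3069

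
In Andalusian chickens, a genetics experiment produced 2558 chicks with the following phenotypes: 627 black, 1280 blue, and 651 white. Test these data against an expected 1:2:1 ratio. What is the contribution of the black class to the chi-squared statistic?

0.244

Expected counts for N = 2558 under a 1:2:1 ratio (total parts = 4):
  black: 2558 × 1/4 = 639.5
  blue: 2558 × 2/4 = 1279
  white: 2558 × 1/4 = 639.5
Contribution of black: (627 − 639.5)² / 639.5 = 0.2443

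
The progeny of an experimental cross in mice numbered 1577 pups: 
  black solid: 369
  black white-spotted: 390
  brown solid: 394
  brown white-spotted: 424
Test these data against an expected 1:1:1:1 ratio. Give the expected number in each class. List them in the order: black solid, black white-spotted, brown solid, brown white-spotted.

Total ratio parts = 4. Expected numbers out of 1577:
  black solid: 1577 × 1/4 = 394.25
  black white-spotted: 1577 × 1/4 = 394.25
  brown solid: 1577 × 1/4 = 394.25
  brown white-spotted: 1577 × 1/4 = 394.25

394.25, 394.25, 394.25, 394.25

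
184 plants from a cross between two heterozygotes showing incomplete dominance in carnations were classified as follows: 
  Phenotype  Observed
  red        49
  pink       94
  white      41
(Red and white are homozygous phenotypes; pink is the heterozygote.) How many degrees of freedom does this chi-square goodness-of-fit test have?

2

With incomplete dominance, a heterozygote × heterozygote cross gives a 1:2:1 phenotypic ratio.
A goodness-of-fit test with 3 phenotype classes has df = 3 − 1 = 2.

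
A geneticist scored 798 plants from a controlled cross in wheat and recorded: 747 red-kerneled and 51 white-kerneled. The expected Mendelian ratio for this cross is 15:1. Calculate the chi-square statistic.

0.027

Total ratio parts = 16. Expected numbers out of 798:
  red-kerneled: 798 × 15/16 = 748.125
  white-kerneled: 798 × 1/16 = 49.875
χ² = Σ (O − E)² / E
  red-kerneled: (747 − 748.125)² / 748.125 = 0.0017
  white-kerneled: (51 − 49.875)² / 49.875 = 0.0254
χ² = 0.0017 + 0.0254 = 0.0271 ≈ 0.027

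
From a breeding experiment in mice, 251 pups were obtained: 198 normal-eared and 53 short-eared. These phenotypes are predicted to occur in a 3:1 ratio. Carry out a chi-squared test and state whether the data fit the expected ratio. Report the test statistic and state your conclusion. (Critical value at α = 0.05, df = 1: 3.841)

The 3:1 ratio has 4 parts, so with N = 251 the expected counts are:
  normal-eared: 251 × 3/4 = 188.25
  short-eared: 251 × 1/4 = 62.75
χ² = Σ (O − E)² / E
  normal-eared: (198 − 188.25)² / 188.25 = 0.5050
  short-eared: (53 − 62.75)² / 62.75 = 1.5149
χ² = 0.5050 + 1.5149 = 2.0199 ≈ 2.020
Degrees of freedom = 2 − 1 = 1; critical value at α = 0.05 is 3.841.
Since 2.020 < 3.841, we fail to reject the null hypothesis — the data are consistent with the 3:1 ratio.

2.020; consistent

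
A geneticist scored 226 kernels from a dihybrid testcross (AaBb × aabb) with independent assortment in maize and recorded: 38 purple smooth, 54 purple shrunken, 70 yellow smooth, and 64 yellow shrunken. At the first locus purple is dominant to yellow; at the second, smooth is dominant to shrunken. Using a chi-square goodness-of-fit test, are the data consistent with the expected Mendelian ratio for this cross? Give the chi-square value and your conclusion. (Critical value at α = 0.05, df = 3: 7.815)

A dihybrid testcross with independent assortment gives a 1:1:1:1 ratio.
Total ratio parts = 4. Expected numbers out of 226:
  purple smooth: 226 × 1/4 = 56.5
  purple shrunken: 226 × 1/4 = 56.5
  yellow smooth: 226 × 1/4 = 56.5
  yellow shrunken: 226 × 1/4 = 56.5
χ² = Σ (O − E)² / E
  purple smooth: (38 − 56.5)² / 56.5 = 6.0575
  purple shrunken: (54 − 56.5)² / 56.5 = 0.1106
  yellow smooth: (70 − 56.5)² / 56.5 = 3.2257
  yellow shrunken: (64 − 56.5)² / 56.5 = 0.9956
χ² = 6.0575 + 0.1106 + 3.2257 + 0.9956 = 10.3894 ≈ 10.389
Degrees of freedom = 4 − 1 = 3; critical value at α = 0.05 is 7.815.
Since 10.389 > 7.815, we reject the null hypothesis — the data do not fit the 1:1:1:1 ratio.

10.389; not consistent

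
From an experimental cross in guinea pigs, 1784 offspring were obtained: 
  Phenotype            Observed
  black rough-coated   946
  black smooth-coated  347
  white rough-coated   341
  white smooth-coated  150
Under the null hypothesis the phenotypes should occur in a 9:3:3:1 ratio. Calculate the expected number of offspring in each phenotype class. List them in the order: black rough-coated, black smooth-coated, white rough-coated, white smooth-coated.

1003.5, 334.5, 334.5, 111.5

The 9:3:3:1 ratio has 16 parts, so with N = 1784 the expected counts are:
  black rough-coated: 1784 × 9/16 = 1003.5
  black smooth-coated: 1784 × 3/16 = 334.5
  white rough-coated: 1784 × 3/16 = 334.5
  white smooth-coated: 1784 × 1/16 = 111.5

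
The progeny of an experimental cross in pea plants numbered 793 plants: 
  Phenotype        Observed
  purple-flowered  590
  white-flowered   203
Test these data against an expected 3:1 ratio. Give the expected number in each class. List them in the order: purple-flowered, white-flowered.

594.75, 198.25

Expected counts for N = 793 under a 3:1 ratio (total parts = 4):
  purple-flowered: 793 × 3/4 = 594.75
  white-flowered: 793 × 1/4 = 198.25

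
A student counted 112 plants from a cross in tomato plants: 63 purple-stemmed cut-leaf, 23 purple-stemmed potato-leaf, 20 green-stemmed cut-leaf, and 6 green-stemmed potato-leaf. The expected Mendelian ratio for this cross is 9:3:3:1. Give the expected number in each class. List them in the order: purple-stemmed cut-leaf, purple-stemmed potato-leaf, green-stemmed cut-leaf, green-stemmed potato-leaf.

63, 21, 21, 7

Expected counts for N = 112 under a 9:3:3:1 ratio (total parts = 16):
  purple-stemmed cut-leaf: 112 × 9/16 = 63
  purple-stemmed potato-leaf: 112 × 3/16 = 21
  green-stemmed cut-leaf: 112 × 3/16 = 21
  green-stemmed potato-leaf: 112 × 1/16 = 7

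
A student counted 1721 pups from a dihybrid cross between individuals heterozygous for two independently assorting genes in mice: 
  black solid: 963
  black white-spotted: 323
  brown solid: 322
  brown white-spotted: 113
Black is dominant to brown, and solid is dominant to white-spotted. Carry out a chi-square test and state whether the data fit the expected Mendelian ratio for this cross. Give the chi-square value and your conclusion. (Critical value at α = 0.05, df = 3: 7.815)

A dihybrid F₂ with independent assortment and complete dominance at both loci gives a 9:3:3:1 phenotypic ratio.
Under the 9:3:3:1 hypothesis (Σ ratio = 16, N = 1721):
  black solid: 1721 × 9/16 = 968.0625
  black white-spotted: 1721 × 3/16 = 322.6875
  brown solid: 1721 × 3/16 = 322.6875
  brown white-spotted: 1721 × 1/16 = 107.5625
χ² = Σ (O − E)² / E
  black solid: (963 − 968.0625)² / 968.0625 = 0.0265
  black white-spotted: (323 − 322.6875)² / 322.6875 = 0.0003
  brown solid: (322 − 322.6875)² / 322.6875 = 0.0015
  brown white-spotted: (113 − 107.5625)² / 107.5625 = 0.2749
χ² = 0.0265 + 0.0003 + 0.0015 + 0.2749 = 0.3032 ≈ 0.303
Degrees of freedom = 4 − 1 = 3; critical value at α = 0.05 is 7.815.
Since 0.303 < 7.815, we fail to reject the null hypothesis — the data are consistent with the 9:3:3:1 ratio.

0.303; consistent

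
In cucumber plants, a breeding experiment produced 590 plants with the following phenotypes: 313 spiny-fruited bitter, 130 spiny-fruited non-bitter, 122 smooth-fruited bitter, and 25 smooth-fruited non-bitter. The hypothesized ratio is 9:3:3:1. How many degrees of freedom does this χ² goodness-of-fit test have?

A goodness-of-fit test with 4 phenotype classes has df = 4 − 1 = 3.

3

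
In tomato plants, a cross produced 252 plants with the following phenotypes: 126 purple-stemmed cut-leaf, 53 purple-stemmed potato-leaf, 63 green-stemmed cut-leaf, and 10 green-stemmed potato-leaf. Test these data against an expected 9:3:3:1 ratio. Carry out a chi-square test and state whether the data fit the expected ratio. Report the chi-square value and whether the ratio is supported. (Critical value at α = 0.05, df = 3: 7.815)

9.799; not consistent

The 9:3:3:1 ratio has 16 parts, so with N = 252 the expected counts are:
  purple-stemmed cut-leaf: 252 × 9/16 = 141.75
  purple-stemmed potato-leaf: 252 × 3/16 = 47.25
  green-stemmed cut-leaf: 252 × 3/16 = 47.25
  green-stemmed potato-leaf: 252 × 1/16 = 15.75
χ² = Σ (O − E)² / E
  purple-stemmed cut-leaf: (126 − 141.75)² / 141.75 = 1.7500
  purple-stemmed potato-leaf: (53 − 47.25)² / 47.25 = 0.6997
  green-stemmed cut-leaf: (63 − 47.25)² / 47.25 = 5.2500
  green-stemmed potato-leaf: (10 − 15.75)² / 15.75 = 2.0992
χ² = 1.7500 + 0.6997 + 5.2500 + 2.0992 = 9.7989 ≈ 9.799
Degrees of freedom = 4 − 1 = 3; critical value at α = 0.05 is 7.815.
Since 9.799 > 7.815, we reject the null hypothesis — the data do not fit the 9:3:3:1 ratio.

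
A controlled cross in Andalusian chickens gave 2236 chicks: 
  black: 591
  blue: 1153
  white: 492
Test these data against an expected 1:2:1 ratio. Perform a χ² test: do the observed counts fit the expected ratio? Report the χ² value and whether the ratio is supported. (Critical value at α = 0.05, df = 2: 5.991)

Expected counts for N = 2236 under a 1:2:1 ratio (total parts = 4):
  black: 2236 × 1/4 = 559
  blue: 2236 × 2/4 = 1118
  white: 2236 × 1/4 = 559
χ² = Σ (O − E)² / E
  black: (591 − 559)² / 559 = 1.8318
  blue: (1153 − 1118)² / 1118 = 1.0957
  white: (492 − 559)² / 559 = 8.0304
χ² = 1.8318 + 1.0957 + 8.0304 = 10.9579 ≈ 10.958
Degrees of freedom = 3 − 1 = 2; critical value at α = 0.05 is 5.991.
Since 10.958 > 5.991, we reject the null hypothesis — the data do not fit the 1:2:1 ratio.

10.958; not consistent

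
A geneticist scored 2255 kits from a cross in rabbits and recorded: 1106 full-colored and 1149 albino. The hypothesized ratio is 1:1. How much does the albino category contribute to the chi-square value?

0.410

Expected counts for N = 2255 under a 1:1 ratio (total parts = 2):
  full-colored: 2255 × 1/2 = 1127.5
  albino: 2255 × 1/2 = 1127.5
Contribution of albino: (1149 − 1127.5)² / 1127.5 = 0.4100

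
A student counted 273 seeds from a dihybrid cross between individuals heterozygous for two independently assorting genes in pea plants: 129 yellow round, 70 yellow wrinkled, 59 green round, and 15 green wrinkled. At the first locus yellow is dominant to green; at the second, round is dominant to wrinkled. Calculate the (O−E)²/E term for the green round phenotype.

1.192

A dihybrid F₂ with independent assortment and complete dominance at both loci gives a 9:3:3:1 phenotypic ratio.
Under the 9:3:3:1 hypothesis (Σ ratio = 16, N = 273):
  yellow round: 273 × 9/16 = 153.5625
  yellow wrinkled: 273 × 3/16 = 51.1875
  green round: 273 × 3/16 = 51.1875
  green wrinkled: 273 × 1/16 = 17.0625
Contribution of green round: (59 − 51.1875)² / 51.1875 = 1.1924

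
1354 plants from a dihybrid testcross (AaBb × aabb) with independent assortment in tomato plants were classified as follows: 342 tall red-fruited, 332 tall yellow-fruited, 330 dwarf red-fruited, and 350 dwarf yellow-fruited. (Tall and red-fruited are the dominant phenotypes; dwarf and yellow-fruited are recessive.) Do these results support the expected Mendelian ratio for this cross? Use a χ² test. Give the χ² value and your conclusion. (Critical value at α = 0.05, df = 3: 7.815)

A dihybrid testcross with independent assortment gives a 1:1:1:1 ratio.
Expected counts for N = 1354 under a 1:1:1:1 ratio (total parts = 4):
  tall red-fruited: 1354 × 1/4 = 338.5
  tall yellow-fruited: 1354 × 1/4 = 338.5
  dwarf red-fruited: 1354 × 1/4 = 338.5
  dwarf yellow-fruited: 1354 × 1/4 = 338.5
χ² = Σ (O − E)² / E
  tall red-fruited: (342 − 338.5)² / 338.5 = 0.0362
  tall yellow-fruited: (332 − 338.5)² / 338.5 = 0.1248
  dwarf red-fruited: (330 − 338.5)² / 338.5 = 0.2134
  dwarf yellow-fruited: (350 − 338.5)² / 338.5 = 0.3907
χ² = 0.0362 + 0.1248 + 0.2134 + 0.3907 = 0.7651 ≈ 0.765
Degrees of freedom = 4 − 1 = 3; critical value at α = 0.05 is 7.815.
Since 0.765 < 7.815, we fail to reject the null hypothesis — the data are consistent with the 1:1:1:1 ratio.

0.765; consistent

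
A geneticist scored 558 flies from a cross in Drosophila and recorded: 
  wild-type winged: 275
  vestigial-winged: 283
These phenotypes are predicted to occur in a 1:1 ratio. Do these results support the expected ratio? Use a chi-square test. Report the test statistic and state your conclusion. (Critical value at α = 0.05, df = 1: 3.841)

The 1:1 ratio has 2 parts, so with N = 558 the expected counts are:
  wild-type winged: 558 × 1/2 = 279
  vestigial-winged: 558 × 1/2 = 279
χ² = Σ (O − E)² / E
  wild-type winged: (275 − 279)² / 279 = 0.0573
  vestigial-winged: (283 − 279)² / 279 = 0.0573
χ² = 0.0573 + 0.0573 = 0.1146 ≈ 0.115
Degrees of freedom = 2 − 1 = 1; critical value at α = 0.05 is 3.841.
Since 0.115 < 3.841, we fail to reject the null hypothesis — the data are consistent with the 1:1 ratio.

0.115; consistent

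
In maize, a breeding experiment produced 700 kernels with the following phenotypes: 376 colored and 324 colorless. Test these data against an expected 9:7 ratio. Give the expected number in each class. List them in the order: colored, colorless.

Total ratio parts = 16. Expected numbers out of 700:
  colored: 700 × 9/16 = 393.75
  colorless: 700 × 7/16 = 306.25

393.75, 306.25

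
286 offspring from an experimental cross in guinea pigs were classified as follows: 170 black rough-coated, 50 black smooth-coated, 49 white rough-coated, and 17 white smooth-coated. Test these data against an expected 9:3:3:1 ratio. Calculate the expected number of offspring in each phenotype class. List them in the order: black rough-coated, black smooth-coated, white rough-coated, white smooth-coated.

160.875, 53.625, 53.625, 17.875

The 9:3:3:1 ratio has 16 parts, so with N = 286 the expected counts are:
  black rough-coated: 286 × 9/16 = 160.875
  black smooth-coated: 286 × 3/16 = 53.625
  white rough-coated: 286 × 3/16 = 53.625
  white smooth-coated: 286 × 1/16 = 17.875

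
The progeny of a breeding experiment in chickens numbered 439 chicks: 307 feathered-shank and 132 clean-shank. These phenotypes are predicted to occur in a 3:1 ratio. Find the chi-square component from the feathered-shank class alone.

1.504

Under the 3:1 hypothesis (Σ ratio = 4, N = 439):
  feathered-shank: 439 × 3/4 = 329.25
  clean-shank: 439 × 1/4 = 109.75
Contribution of feathered-shank: (307 − 329.25)² / 329.25 = 1.5036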